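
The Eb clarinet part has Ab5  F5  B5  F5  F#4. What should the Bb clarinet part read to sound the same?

Db6 Bb5 E6 Bb5 B4

First find concert pitch: the Eb clarinet sounds a minor third above written, so Ab5 F5 B5 F5 F#4 sounds Cb6 Ab5 D6 Ab5 A4.
Then write for Bb clarinet: it sounds a major second below written, so the part must be a major second above concert.
Cb6 → Db6
Ab5 → Bb5
D6 → E6
Ab5 → Bb5
A4 → B4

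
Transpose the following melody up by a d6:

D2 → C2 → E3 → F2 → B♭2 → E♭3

D2 -> Bbb2
C2 -> Abb2
E3 -> Cb4
F2 -> Dbb3
Bb2 -> Gbb3
Eb3 -> Cbb4

Bbb2 Abb2 Cb4 Dbb3 Gbb3 Cbb4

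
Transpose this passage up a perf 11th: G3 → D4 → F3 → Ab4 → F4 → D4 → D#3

G3 up a perfect eleventh is C5.
A perfect eleventh up from D4 gives G5.
F3: an eleventh up reaches B, and 17 semitones makes it Bb4.
A perfect eleventh up from Ab4 gives Db6.
F4: an eleventh up reaches B, and 17 semitones makes it Bb5.
D4 up a perfect eleventh is G5.
A perfect eleventh up from D#3 gives G#4.

C5 G5 Bb4 Db6 Bb5 G5 G#4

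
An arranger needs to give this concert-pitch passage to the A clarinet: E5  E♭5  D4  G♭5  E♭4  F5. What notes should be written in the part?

Written C4 sounds as A3 on the A clarinet, so concert pitches are written a minor third up.
E5 gives G5
Eb5 gives Gb5
D4 gives F4
Gb5 gives Bbb5
Eb4 gives Gb4
F5 gives Ab5

G5 Gb5 F4 Bbb5 Gb4 Ab5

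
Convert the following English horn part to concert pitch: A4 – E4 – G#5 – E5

D4 A3 C#5 A4

The English horn sounds a perfect fifth below written, so transpose each written note down a perfect fifth.
A4 becomes D4
E4 becomes A3
G#5 becomes C#5
E5 becomes A4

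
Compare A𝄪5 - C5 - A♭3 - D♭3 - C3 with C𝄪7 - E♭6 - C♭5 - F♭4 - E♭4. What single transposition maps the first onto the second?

up a minor tenth

Take the first pair: A##5 → C##7. A to C spans 10 letter names, so the interval is some kind of tenth.
A##5 to C##7 is 15 semitones, which makes it a minor tenth; the second version is higher, so the direction is up.
Checking another pair — C3 → Eb4 — gives the same interval.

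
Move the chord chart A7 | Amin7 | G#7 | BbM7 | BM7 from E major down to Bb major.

Eb7 Ebmin7 D7 FbM7 FM7

E major down to Bb major is an augmented fourth; each chord root moves by that interval while the quality stays the same.
A7: root A down an augmented fourth → Eb, giving Eb7.
Amin7: root A down an augmented fourth → Eb, giving Ebmin7.
G#7: root G# down an augmented fourth → D, giving D7.
BbM7: root Bb down an augmented fourth → Fb, giving FbM7.
BM7: root B down an augmented fourth → F, giving FM7.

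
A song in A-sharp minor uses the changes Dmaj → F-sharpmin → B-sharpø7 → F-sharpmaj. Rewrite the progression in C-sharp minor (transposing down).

A-sharp minor down to C-sharp minor is a major sixth; each chord root moves by that interval while the quality stays the same.
Dmaj: root D down a major sixth → F, giving Fmaj.
F-sharpmin: root F-sharp down a major sixth → A, giving Amin.
B-sharpø7: root B-sharp down a major sixth → D#, giving D#ø7.
F-sharpmaj: root F-sharp down a major sixth → A, giving Amaj.

Fmaj Amin D#ø7 Amaj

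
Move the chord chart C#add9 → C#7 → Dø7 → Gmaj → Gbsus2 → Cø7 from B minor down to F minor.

Gadd9 G7 Abø7 Dbmaj Dbbsus2 Gbø7

B minor down to F minor is an augmented fourth; each chord root moves by that interval while the quality stays the same.
C#add9: root C# down an augmented fourth → G, giving Gadd9.
C#7: root C# down an augmented fourth → G, giving G7.
Dø7: root D down an augmented fourth → Ab, giving Abø7.
Gmaj: root G down an augmented fourth → Db, giving Dbmaj.
Gbsus2: root Gb down an augmented fourth → Dbb, giving Dbbsus2.
Cø7: root C down an augmented fourth → Gb, giving Gbø7.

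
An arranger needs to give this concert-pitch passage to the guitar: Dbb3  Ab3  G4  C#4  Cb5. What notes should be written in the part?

Dbb4 Ab4 G5 C#5 Cb6

Written C4 sounds as C3 on the guitar, so concert pitches are written a perfect octave up.
Dbb3 becomes Dbb4
Ab3 becomes Ab4
G4 becomes G5
C#4 becomes C#5
Cb5 becomes Cb6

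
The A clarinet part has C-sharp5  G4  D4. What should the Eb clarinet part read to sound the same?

F##4 C#4 G#3

First find concert pitch: the A clarinet sounds a minor third below written, so C-sharp5 G4 D4 sounds A#4 E4 B3.
Then write for Eb clarinet: it sounds a minor third above written, so the part must be a minor third below concert.
A#4 → F##4
E4 → C#4
B3 → G#3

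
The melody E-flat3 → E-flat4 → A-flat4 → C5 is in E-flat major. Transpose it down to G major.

G2 G3 C4 E4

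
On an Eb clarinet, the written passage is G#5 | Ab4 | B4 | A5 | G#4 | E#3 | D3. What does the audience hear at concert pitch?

The Eb clarinet sounds a minor third above written, so transpose each written note up a minor third.
G#5 → B5
Ab4 → Cb5
B4 → D5
A5 → C6
G#4 → B4
E#3 → G#3
D3 → F3

B5 Cb5 D5 C6 B4 G#3 F3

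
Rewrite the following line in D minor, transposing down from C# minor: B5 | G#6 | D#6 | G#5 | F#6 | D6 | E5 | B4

C5 A5 E5 A4 G5 Eb5 F4 C4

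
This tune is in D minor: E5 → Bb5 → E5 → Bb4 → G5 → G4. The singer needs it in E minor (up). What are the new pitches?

F#5 C6 F#5 C5 A5 A4

From D up to E is a major second; apply that to each pitch.
E5 becomes F#5
Bb5 becomes C6
E5 becomes F#5
Bb4 becomes C5
G5 becomes A5
G4 becomes A4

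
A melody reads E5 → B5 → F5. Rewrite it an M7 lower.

F4 C5 Gb4

E5: a seventh down reaches F, and 11 semitones makes it F4.
A major seventh down from B5 gives C5.
F5 down a major seventh is Gb4.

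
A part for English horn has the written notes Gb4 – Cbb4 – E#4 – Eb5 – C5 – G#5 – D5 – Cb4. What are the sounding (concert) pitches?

Cb4 Fbb3 A#3 Ab4 F4 C#5 G4 Fb3

Written C4 on the English horn sounds as F3, a perfect fifth lower; apply that shift to every note.
Gb4 gives Cb4
Cbb4 gives Fbb3
E#4 gives A#3
Eb5 gives Ab4
C5 gives F4
G#5 gives C#5
D5 gives G4
Cb4 gives Fb3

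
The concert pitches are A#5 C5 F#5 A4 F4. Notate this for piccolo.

Written C4 sounds as C5 on the piccolo, so concert pitches are written a perfect octave down.
A#5 becomes A#4
C5 becomes C4
F#5 becomes F#4
A4 becomes A3
F4 becomes F3

A#4 C4 F#4 A3 F3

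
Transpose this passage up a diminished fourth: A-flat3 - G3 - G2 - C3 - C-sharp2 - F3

Dbb4 Cb4 Cb3 Fb3 F2 Bbb3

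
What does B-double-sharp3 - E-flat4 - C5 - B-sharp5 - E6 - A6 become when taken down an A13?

D#2 Gbb2 Ebb3 D4 Gb4 Cb5

B##3: a thirteenth down reaches D, and 22 semitones makes it D#2.
An augmented thirteenth down from Eb4 gives Gbb2.
C5 down an augmented thirteenth is Ebb3.
B#5: a thirteenth down reaches D, and 22 semitones makes it D4.
E6 down an augmented thirteenth is Gb4.
An augmented thirteenth down from A6 gives Cb5.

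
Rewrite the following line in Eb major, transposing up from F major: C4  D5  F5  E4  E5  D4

F major to Eb major up is a minor seventh, so every note moves up by that interval.
C4 gives Bb4
D5 gives C6
F5 gives Eb6
E4 gives D5
E5 gives D6
D4 gives C5

Bb4 C6 Eb6 D5 D6 C5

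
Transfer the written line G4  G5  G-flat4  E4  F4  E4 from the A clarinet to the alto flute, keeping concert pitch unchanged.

A4 A5 Ab4 F#4 G4 F#4

First find concert pitch: the A clarinet sounds a minor third below written, so G4 G5 G-flat4 E4 F4 E4 sounds E4 E5 Eb4 C#4 D4 C#4.
Then write for alto flute: it sounds a perfect fourth below written, so the part must be a perfect fourth above concert.
E4 → A4
E5 → A5
Eb4 → Ab4
C#4 → F#4
D4 → G4
C#4 → F#4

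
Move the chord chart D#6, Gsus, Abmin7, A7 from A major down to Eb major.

A6 Dbsus Ebbmin7 Eb7

A major down to Eb major is an augmented fourth; each chord root moves by that interval while the quality stays the same.
D#6: root D# down an augmented fourth → A, giving A6.
Gsus: root G down an augmented fourth → Db, giving Dbsus.
Abmin7: root Ab down an augmented fourth → Ebb, giving Ebbmin7.
A7: root A down an augmented fourth → Eb, giving Eb7.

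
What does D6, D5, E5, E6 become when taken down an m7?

E5 E4 F#4 F#5

D6 down a minor seventh is E5.
D5: a seventh down reaches E, and 10 semitones makes it E4.
E5 down a minor seventh is F#4.
A minor seventh down from E6 gives F#5.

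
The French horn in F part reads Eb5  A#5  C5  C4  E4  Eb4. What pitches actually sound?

The French horn in F sounds a perfect fifth below written, so transpose each written note down a perfect fifth.
Eb5 → Ab4
A#5 → D#5
C5 → F4
C4 → F3
E4 → A3
Eb4 → Ab3

Ab4 D#5 F4 F3 A3 Ab3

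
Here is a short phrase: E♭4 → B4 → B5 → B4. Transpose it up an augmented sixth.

C#5 G##5 G##6 G##5

Eb4 up an augmented sixth is C#5.
An augmented sixth up from B4 gives G##5.
B5: a sixth up reaches G, and 10 semitones makes it G##6.
B4 up an augmented sixth is G##5.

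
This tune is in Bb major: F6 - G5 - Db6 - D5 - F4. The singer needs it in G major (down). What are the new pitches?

D6 E5 Bb5 B4 D4

Bb major to G major down is a minor third, so every note moves down by that interval.
F6 -> D6
G5 -> E5
Db6 -> Bb5
D5 -> B4
F4 -> D4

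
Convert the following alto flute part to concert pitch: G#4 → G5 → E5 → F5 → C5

Written C4 on the alto flute sounds as G3, a perfect fourth lower; apply that shift to every note.
G#4 gives D#4
G5 gives D5
E5 gives B4
F5 gives C5
C5 gives G4

D#4 D5 B4 C5 G4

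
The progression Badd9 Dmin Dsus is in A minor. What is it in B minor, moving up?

A minor up to B minor is a major second; each chord root moves by that interval while the quality stays the same.
Badd9: root B up a major second → C#, giving C#add9.
Dmin: root D up a major second → E, giving Emin.
Dsus: root D up a major second → E, giving Esus.

C#add9 Emin Esus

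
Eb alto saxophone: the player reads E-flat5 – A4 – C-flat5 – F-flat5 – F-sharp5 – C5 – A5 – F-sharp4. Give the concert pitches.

Written C4 on the Eb alto saxophone sounds as Eb3, a major sixth lower; apply that shift to every note.
Eb5 -> Gb4
A4 -> C4
Cb5 -> Ebb4
Fb5 -> Abb4
F#5 -> A4
C5 -> Eb4
A5 -> C5
F#4 -> A3

Gb4 C4 Ebb4 Abb4 A4 Eb4 C5 A3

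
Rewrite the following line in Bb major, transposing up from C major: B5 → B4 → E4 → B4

A6 A5 D5 A5

From C up to Bb is a minor seventh; apply that to each pitch.
B5 to A6
B4 to A5
E4 to D5
B4 to A5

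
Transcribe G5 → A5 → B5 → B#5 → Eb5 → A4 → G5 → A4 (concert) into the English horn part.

Written C4 sounds as F3 on the English horn, so concert pitches are written a perfect fifth up.
G5 becomes D6
A5 becomes E6
B5 becomes F#6
B#5 becomes F##6
Eb5 becomes Bb5
A4 becomes E5
G5 becomes D6
A4 becomes E5

D6 E6 F#6 F##6 Bb5 E5 D6 E5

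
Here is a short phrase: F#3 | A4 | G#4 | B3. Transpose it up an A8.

F#3 up an augmented octave is F##4.
A4 up an augmented octave is A#5.
G#4 up an augmented octave is G##5.
An augmented octave up from B3 gives B#4.

F##4 A#5 G##5 B#4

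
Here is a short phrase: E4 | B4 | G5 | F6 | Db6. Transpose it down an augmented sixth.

Gb3 Db4 Bbb4 Abb5 Fbb5

E4 becomes Gb3
B4 becomes Db4
G5 becomes Bbb4
F6 becomes Abb5
Db6 becomes Fbb5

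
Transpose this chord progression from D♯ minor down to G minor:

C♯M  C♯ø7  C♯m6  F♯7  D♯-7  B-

FM Fø7 Fm6 Bb7 G-7 Eb-

D♯ minor down to G minor is an augmented fifth; each chord root moves by that interval while the quality stays the same.
C♯M: root C♯ down an augmented fifth → F, giving FM.
C♯ø7: root C♯ down an augmented fifth → F, giving Fø7.
C♯m6: root C♯ down an augmented fifth → F, giving Fm6.
F♯7: root F♯ down an augmented fifth → Bb, giving Bb7.
D♯-7: root D♯ down an augmented fifth → G, giving G-7.
B-: root B down an augmented fifth → Eb, giving Eb-.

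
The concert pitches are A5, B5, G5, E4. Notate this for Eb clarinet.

F#5 G#5 E5 C#4

The Eb clarinet sounds a minor third above written, so the written part must be a minor third below concert — transpose each note down.
A5 → F#5
B5 → G#5
G5 → E5
E4 → C#4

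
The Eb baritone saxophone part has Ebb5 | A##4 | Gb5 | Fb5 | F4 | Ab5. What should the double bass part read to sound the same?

Gbb4 C##4 Bbb4 Abb4 Ab3 Cb5

First find concert pitch: the Eb baritone saxophone sounds a major thirteenth below written, so Ebb5 A##4 Gb5 Fb5 F4 Ab5 sounds Gbb3 C##3 Bbb3 Abb3 Ab2 Cb4.
Then write for double bass: it sounds a perfect octave below written, so the part must be a perfect octave above concert.
Gbb3 → Gbb4
C##3 → C##4
Bbb3 → Bbb4
Abb3 → Abb4
Ab2 → Ab3
Cb4 → Cb5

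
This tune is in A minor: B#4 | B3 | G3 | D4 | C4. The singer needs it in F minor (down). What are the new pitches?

G#4 G3 Eb3 Bb3 Ab3

A minor to F minor down is a major third, so every note moves down by that interval.
B#4 becomes G#4
B3 becomes G3
G3 becomes Eb3
D4 becomes Bb3
C4 becomes Ab3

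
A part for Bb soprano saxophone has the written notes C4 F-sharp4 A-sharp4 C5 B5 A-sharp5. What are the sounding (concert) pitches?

Bb3 E4 G#4 Bb4 A5 G#5

The Bb soprano saxophone sounds a major second below written, so transpose each written note down a major second.
C4 -> Bb3
F#4 -> E4
A#4 -> G#4
C5 -> Bb4
B5 -> A5
A#5 -> G#5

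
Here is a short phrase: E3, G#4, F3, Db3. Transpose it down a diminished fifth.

A diminished fifth down from E3 gives A#2.
G#4: a fifth down reaches C, and 6 semitones makes it C##4.
A diminished fifth down from F3 gives B2.
Db3: a fifth down reaches G, and 6 semitones makes it G2.

A#2 C##4 B2 G2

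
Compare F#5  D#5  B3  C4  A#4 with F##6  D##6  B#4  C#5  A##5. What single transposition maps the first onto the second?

up an augmented octave

From F#5 to F##6 is 8 letter names — an octave of some quality.
F#5 to F##6 is 13 semitones, which makes it an augmented octave; the second version is higher, so the direction is up.
Checking another pair — A#4 → A##5 — gives the same interval.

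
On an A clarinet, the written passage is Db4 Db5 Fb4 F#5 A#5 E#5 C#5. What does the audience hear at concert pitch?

Bb3 Bb4 Db4 D#5 F##5 C##5 A#4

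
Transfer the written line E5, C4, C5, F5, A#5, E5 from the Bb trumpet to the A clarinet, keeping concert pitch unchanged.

First find concert pitch: the Bb trumpet sounds a major second below written, so E5 C4 C5 F5 A#5 E5 sounds D5 Bb3 Bb4 Eb5 G#5 D5.
Then write for A clarinet: it sounds a minor third below written, so the part must be a minor third above concert.
D5 → F5
Bb3 → Db4
Bb4 → Db5
Eb5 → Gb5
G#5 → B5
D5 → F5

F5 Db4 Db5 Gb5 B5 F5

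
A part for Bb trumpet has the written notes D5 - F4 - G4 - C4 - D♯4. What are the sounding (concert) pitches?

The Bb trumpet sounds a major second below written, so transpose each written note down a major second.
D5 -> C5
F4 -> Eb4
G4 -> F4
C4 -> Bb3
D#4 -> C#4

C5 Eb4 F4 Bb3 C#4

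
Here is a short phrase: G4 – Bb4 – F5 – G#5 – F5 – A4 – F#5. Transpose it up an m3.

G4 to Bb4
Bb4 to Db5
F5 to Ab5
G#5 to B5
F5 to Ab5
A4 to C5
F#5 to A5

Bb4 Db5 Ab5 B5 Ab5 C5 A5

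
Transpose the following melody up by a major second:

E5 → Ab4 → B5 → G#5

E5: a second up reaches F, and 2 semitones makes it F#5.
A major second up from Ab4 gives Bb4.
B5: a second up reaches C, and 2 semitones makes it C#6.
G#5 up a major second is A#5.

F#5 Bb4 C#6 A#5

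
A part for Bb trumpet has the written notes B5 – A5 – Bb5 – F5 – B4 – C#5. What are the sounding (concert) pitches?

A5 G5 Ab5 Eb5 A4 B4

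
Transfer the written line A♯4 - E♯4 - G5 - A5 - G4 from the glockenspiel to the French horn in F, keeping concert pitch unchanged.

E#7 B#6 D8 E8 D7

First find concert pitch: the glockenspiel sounds a perfect fifteenth above written, so A♯4 E♯4 G5 A5 G4 sounds A#6 E#6 G7 A7 G6.
Then write for French horn in F: it sounds a perfect fifth below written, so the part must be a perfect fifth above concert.
A#6 → E#7
E#6 → B#6
G7 → D8
A7 → E8
G6 → D7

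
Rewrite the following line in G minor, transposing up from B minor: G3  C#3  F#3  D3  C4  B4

Eb4 A3 D4 Bb3 Ab4 G5

From B up to G is a minor sixth; apply that to each pitch.
G3 gives Eb4
C#3 gives A3
F#3 gives D4
D3 gives Bb3
C4 gives Ab4
B4 gives G5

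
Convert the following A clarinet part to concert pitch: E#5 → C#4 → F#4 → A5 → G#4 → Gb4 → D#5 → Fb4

C##5 A#3 D#4 F#5 E#4 Eb4 B#4 Db4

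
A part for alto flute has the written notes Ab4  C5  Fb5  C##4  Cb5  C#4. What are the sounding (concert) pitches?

The alto flute sounds a perfect fourth below written, so transpose each written note down a perfect fourth.
Ab4 → Eb4
C5 → G4
Fb5 → Cb5
C##4 → G##3
Cb5 → Gb4
C#4 → G#3

Eb4 G4 Cb5 G##3 Gb4 G#3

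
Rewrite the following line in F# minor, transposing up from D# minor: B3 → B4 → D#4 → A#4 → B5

D4 D5 F#4 C#5 D6

From D# up to F# is a minor third; apply that to each pitch.
B3 becomes D4
B4 becomes D5
D#4 becomes F#4
A#4 becomes C#5
B5 becomes D6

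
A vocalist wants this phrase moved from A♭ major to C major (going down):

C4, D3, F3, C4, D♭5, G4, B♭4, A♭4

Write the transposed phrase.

E3 F#2 A2 E3 F4 B3 D4 C4

From A♭ down to C is a minor sixth; apply that to each pitch.
C4 gives E3
D3 gives F#2
F3 gives A2
C4 gives E3
Db5 gives F4
G4 gives B3
Bb4 gives D4
Ab4 gives C4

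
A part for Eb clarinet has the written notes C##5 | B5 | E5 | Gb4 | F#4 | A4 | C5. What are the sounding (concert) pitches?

E#5 D6 G5 Bbb4 A4 C5 Eb5

The Eb clarinet sounds a minor third above written, so transpose each written note up a minor third.
C##5 -> E#5
B5 -> D6
E5 -> G5
Gb4 -> Bbb4
F#4 -> A4
A4 -> C5
C5 -> Eb5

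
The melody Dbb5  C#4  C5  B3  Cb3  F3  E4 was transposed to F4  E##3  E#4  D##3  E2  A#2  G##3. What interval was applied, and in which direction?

down a diminished sixth

From Dbb5 to F4 is 6 letter names — a sixth of some quality.
F4 to Dbb5 is 7 semitones, which makes it a diminished sixth; the second version is lower, so the direction is down.
Checking another pair — E4 → G##3 — gives the same interval.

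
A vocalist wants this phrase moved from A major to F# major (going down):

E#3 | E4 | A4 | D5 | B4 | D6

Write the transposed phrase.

C##3 C#4 F#4 B4 G#4 B5

A major to F# major down is a minor third, so every note moves down by that interval.
E#3 gives C##3
E4 gives C#4
A4 gives F#4
D5 gives B4
B4 gives G#4
D6 gives B5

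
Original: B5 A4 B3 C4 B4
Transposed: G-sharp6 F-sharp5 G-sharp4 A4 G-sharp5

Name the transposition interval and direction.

up a major sixth

Take the first pair: B5 → G#6. B to G spans 6 letter names, so the interval is some kind of sixth.
B5 to G#6 is 9 semitones, which makes it a major sixth; the second version is higher, so the direction is up.
Checking another pair — B4 → G#5 — gives the same interval.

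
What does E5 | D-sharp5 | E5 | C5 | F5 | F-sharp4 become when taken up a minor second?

F5 E5 F5 Db5 Gb5 G4

E5 → F5
D#5 → E5
E5 → F5
C5 → Db5
F5 → Gb5
F#4 → G4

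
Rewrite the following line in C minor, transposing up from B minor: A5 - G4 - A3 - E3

Bb5 Ab4 Bb3 F3

From B up to C is a minor second; apply that to each pitch.
A5 becomes Bb5
G4 becomes Ab4
A3 becomes Bb3
E3 becomes F3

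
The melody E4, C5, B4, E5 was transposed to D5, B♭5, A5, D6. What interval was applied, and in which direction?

up a minor seventh

From E4 to D5 is 7 letter names — a seventh of some quality.
E4 to D5 is 10 semitones, which makes it a minor seventh; the second version is higher, so the direction is up.
Checking another pair — E5 → D6 — gives the same interval.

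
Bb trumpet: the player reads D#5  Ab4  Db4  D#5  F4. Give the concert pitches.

C#5 Gb4 Cb4 C#5 Eb4

Written C4 on the Bb trumpet sounds as Bb3, a major second lower; apply that shift to every note.
D#5 -> C#5
Ab4 -> Gb4
Db4 -> Cb4
D#5 -> C#5
F4 -> Eb4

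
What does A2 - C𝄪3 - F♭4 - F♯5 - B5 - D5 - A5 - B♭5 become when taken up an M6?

F#3 A##3 Db5 D#6 G#6 B5 F#6 G6

A major sixth up from A2 gives F#3.
C##3: a sixth up reaches A, and 9 semitones makes it A##3.
A major sixth up from Fb4 gives Db5.
A major sixth up from F#5 gives D#6.
A major sixth up from B5 gives G#6.
A major sixth up from D5 gives B5.
A5 up a major sixth is F#6.
Bb5 up a major sixth is G6.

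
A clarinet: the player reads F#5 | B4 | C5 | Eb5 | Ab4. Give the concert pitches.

D#5 G#4 A4 C5 F4

Written C4 on the A clarinet sounds as A3, a minor third lower; apply that shift to every note.
F#5 becomes D#5
B4 becomes G#4
C5 becomes A4
Eb5 becomes C5
Ab4 becomes F4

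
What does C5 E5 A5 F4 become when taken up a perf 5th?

C5 to G5
E5 to B5
A5 to E6
F4 to C5

G5 B5 E6 C5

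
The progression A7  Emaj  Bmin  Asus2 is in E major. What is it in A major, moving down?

E major down to A major is a perfect fifth; each chord root moves by that interval while the quality stays the same.
A7: root A down a perfect fifth → D, giving D7.
Emaj: root E down a perfect fifth → A, giving Amaj.
Bmin: root B down a perfect fifth → E, giving Emin.
Asus2: root A down a perfect fifth → D, giving Dsus2.

D7 Amaj Emin Dsus2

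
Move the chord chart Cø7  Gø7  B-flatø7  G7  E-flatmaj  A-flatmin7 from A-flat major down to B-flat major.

A-flat major down to B-flat major is a minor seventh; each chord root moves by that interval while the quality stays the same.
Cø7: root C down a minor seventh → D, giving Dø7.
Gø7: root G down a minor seventh → A, giving Aø7.
B-flatø7: root B-flat down a minor seventh → C, giving Cø7.
G7: root G down a minor seventh → A, giving A7.
E-flatmaj: root E-flat down a minor seventh → F, giving Fmaj.
A-flatmin7: root A-flat down a minor seventh → Bb, giving Bbmin7.

Dø7 Aø7 Cø7 A7 Fmaj Bbmin7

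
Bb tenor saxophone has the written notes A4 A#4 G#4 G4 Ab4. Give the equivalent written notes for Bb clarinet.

First find concert pitch: the Bb tenor saxophone sounds a major ninth below written, so A4 A#4 G#4 G4 Ab4 sounds G3 G#3 F#3 F3 Gb3.
Then write for Bb clarinet: it sounds a major second below written, so the part must be a major second above concert.
G3 → A3
G#3 → A#3
F#3 → G#3
F3 → G3
Gb3 → Ab3

A3 A#3 G#3 G3 Ab3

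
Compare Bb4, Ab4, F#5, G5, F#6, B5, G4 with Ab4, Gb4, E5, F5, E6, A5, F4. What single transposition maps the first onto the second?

down a major second

Take the first pair: Bb4 → Ab4. B to A spans 2 letter names, so the interval is some kind of second.
Ab4 to Bb4 is 2 semitones, which makes it a major second; the second version is lower, so the direction is down.
Checking another pair — G4 → F4 — gives the same interval.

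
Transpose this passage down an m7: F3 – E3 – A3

G2 F#2 B2

F3 gives G2
E3 gives F#2
A3 gives B2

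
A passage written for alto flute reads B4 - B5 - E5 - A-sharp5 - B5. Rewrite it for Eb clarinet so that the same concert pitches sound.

First find concert pitch: the alto flute sounds a perfect fourth below written, so B4 B5 E5 A-sharp5 B5 sounds F#4 F#5 B4 E#5 F#5.
Then write for Eb clarinet: it sounds a minor third above written, so the part must be a minor third below concert.
F#4 → D#4
F#5 → D#5
B4 → G#4
E#5 → C##5
F#5 → D#5

D#4 D#5 G#4 C##5 D#5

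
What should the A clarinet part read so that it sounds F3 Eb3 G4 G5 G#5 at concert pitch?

Ab3 Gb3 Bb4 Bb5 B5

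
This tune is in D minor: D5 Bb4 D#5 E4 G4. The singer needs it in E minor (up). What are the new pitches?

E5 C5 E#5 F#4 A4

From D up to E is a major second; apply that to each pitch.
D5 becomes E5
Bb4 becomes C5
D#5 becomes E#5
E4 becomes F#4
G4 becomes A4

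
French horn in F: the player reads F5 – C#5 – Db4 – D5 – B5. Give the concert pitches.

Bb4 F#4 Gb3 G4 E5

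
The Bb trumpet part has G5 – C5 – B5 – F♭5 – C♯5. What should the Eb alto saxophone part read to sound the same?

D6 G5 F#6 Cb6 G#5

First find concert pitch: the Bb trumpet sounds a major second below written, so G5 C5 B5 F♭5 C♯5 sounds F5 Bb4 A5 Ebb5 B4.
Then write for Eb alto saxophone: it sounds a major sixth below written, so the part must be a major sixth above concert.
F5 → D6
Bb4 → G5
A5 → F#6
Ebb5 → Cb6
B4 → G#5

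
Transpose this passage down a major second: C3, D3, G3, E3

C3 → Bb2
D3 → C3
G3 → F3
E3 → D3

Bb2 C3 F3 D3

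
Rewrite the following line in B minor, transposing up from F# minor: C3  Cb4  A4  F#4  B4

F3 Fb4 D5 B4 E5

F# minor to B minor up is a perfect fourth, so every note moves up by that interval.
C3 to F3
Cb4 to Fb4
A4 to D5
F#4 to B4
B4 to E5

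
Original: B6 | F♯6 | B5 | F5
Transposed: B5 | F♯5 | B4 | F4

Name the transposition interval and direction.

down a perfect octave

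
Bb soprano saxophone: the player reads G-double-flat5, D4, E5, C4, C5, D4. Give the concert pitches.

Fbb5 C4 D5 Bb3 Bb4 C4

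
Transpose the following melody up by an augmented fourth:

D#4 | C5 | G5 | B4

An augmented fourth up from D#4 gives G##4.
C5 up an augmented fourth is F#5.
G5: a fourth up reaches C, and 6 semitones makes it C#6.
An augmented fourth up from B4 gives E#5.

G##4 F#5 C#6 E#5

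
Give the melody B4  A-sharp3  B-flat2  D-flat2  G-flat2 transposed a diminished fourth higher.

B4 -> Eb5
A#3 -> D4
Bb2 -> Ebb3
Db2 -> Gbb2
Gb2 -> Cbb3

Eb5 D4 Ebb3 Gbb2 Cbb3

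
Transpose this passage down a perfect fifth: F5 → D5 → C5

F5 down a perfect fifth is Bb4.
D5: a fifth down reaches G, and 7 semitones makes it G4.
C5: a fifth down reaches F, and 7 semitones makes it F4.

Bb4 G4 F4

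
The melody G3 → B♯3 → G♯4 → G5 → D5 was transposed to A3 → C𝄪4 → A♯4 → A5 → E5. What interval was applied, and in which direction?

Take the first pair: G3 → A3. G to A spans 2 letter names, so the interval is some kind of second.
G3 to A3 is 2 semitones, which makes it a major second; the second version is higher, so the direction is up.
Checking another pair — D5 → E5 — gives the same interval.

up a major second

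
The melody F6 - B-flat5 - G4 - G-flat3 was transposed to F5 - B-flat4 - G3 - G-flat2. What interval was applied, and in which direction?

down a perfect octave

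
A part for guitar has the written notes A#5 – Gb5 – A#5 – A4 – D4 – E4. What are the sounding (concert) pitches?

A#4 Gb4 A#4 A3 D3 E3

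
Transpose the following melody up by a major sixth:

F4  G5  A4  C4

D5 E6 F#5 A4

A major sixth up from F4 gives D5.
G5 up a major sixth is E6.
A4 up a major sixth is F#5.
C4 up a major sixth is A4.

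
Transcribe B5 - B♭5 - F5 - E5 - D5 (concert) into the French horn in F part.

F#6 F6 C6 B5 A5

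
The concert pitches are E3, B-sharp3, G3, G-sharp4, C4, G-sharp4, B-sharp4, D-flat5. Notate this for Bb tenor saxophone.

The Bb tenor saxophone sounds a major ninth below written, so the written part must be a major ninth above concert — transpose each note up.
E3 → F#4
B#3 → C##5
G3 → A4
G#4 → A#5
C4 → D5
G#4 → A#5
B#4 → C##6
Db5 → Eb6

F#4 C##5 A4 A#5 D5 A#5 C##6 Eb6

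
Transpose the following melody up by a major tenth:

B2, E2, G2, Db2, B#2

D#4 G#3 B3 F3 D##4

B2 gives D#4
E2 gives G#3
G2 gives B3
Db2 gives F3
B#2 gives D##4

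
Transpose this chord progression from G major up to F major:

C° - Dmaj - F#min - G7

G major up to F major is a minor seventh; each chord root moves by that interval while the quality stays the same.
C°: root C up a minor seventh → Bb, giving Bb°.
Dmaj: root D up a minor seventh → C, giving Cmaj.
F#min: root F# up a minor seventh → E, giving Emin.
G7: root G up a minor seventh → F, giving F7.

Bb° Cmaj Emin F7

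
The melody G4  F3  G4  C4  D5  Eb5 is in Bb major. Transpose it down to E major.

Bb major to E major down is a diminished fifth, so every note moves down by that interval.
G4 to C#4
F3 to B2
G4 to C#4
C4 to F#3
D5 to G#4
Eb5 to A4

C#4 B2 C#4 F#3 G#4 A4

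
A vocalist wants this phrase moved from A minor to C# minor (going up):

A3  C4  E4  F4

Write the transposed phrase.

From A up to C# is a major third; apply that to each pitch.
A3 → C#4
C4 → E4
E4 → G#4
F4 → A4

C#4 E4 G#4 A4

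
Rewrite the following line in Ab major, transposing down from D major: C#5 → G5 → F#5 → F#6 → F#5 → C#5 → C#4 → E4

G4 Db5 C5 C6 C5 G4 G3 Bb3

D major to Ab major down is an augmented fourth, so every note moves down by that interval.
C#5 becomes G4
G5 becomes Db5
F#5 becomes C5
F#6 becomes C6
F#5 becomes C5
C#5 becomes G4
C#4 becomes G3
E4 becomes Bb3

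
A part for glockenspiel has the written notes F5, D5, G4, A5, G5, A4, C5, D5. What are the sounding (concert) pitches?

F7 D7 G6 A7 G7 A6 C7 D7

The glockenspiel sounds a perfect fifteenth above written, so transpose each written note up a perfect fifteenth.
F5 gives F7
D5 gives D7
G4 gives G6
A5 gives A7
G5 gives G7
A4 gives A6
C5 gives C7
D5 gives D7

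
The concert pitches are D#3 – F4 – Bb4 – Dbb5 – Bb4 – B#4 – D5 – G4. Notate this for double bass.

D#4 F5 Bb5 Dbb6 Bb5 B#5 D6 G5

Written C4 sounds as C3 on the double bass, so concert pitches are written a perfect octave up.
D#3 → D#4
F4 → F5
Bb4 → Bb5
Dbb5 → Dbb6
Bb4 → Bb5
B#4 → B#5
D5 → D6
G4 → G5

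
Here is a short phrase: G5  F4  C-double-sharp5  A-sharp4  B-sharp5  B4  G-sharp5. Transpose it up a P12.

D7 C6 G##6 E#6 F##7 F#6 D#7

G5 up a perfect twelfth is D7.
F4: a twelfth up reaches C, and 19 semitones makes it C6.
A perfect twelfth up from C##5 gives G##6.
A perfect twelfth up from A#4 gives E#6.
A perfect twelfth up from B#5 gives F##7.
B4 up a perfect twelfth is F#6.
G#5 up a perfect twelfth is D#7.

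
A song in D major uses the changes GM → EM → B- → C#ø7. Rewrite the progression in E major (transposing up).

AM F#M C#- D#ø7

D major up to E major is a major second; each chord root moves by that interval while the quality stays the same.
GM: root G up a major second → A, giving AM.
EM: root E up a major second → F#, giving F#M.
B-: root B up a major second → C#, giving C#-.
C#ø7: root C# up a major second → D#, giving D#ø7.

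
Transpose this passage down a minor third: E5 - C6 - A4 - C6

E5 down a minor third is C#5.
C6: a third down reaches A, and 3 semitones makes it A5.
A minor third down from A4 gives F#4.
A minor third down from C6 gives A5.

C#5 A5 F#4 A5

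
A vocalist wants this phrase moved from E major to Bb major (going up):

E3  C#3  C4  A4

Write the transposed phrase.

From E up to Bb is a diminished fifth; apply that to each pitch.
E3 -> Bb3
C#3 -> G3
C4 -> Gb4
A4 -> Eb5

Bb3 G3 Gb4 Eb5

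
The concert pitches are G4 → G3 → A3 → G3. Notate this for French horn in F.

D5 D4 E4 D4

The French horn in F sounds a perfect fifth below written, so the written part must be a perfect fifth above concert — transpose each note up.
G4 -> D5
G3 -> D4
A3 -> E4
G3 -> D4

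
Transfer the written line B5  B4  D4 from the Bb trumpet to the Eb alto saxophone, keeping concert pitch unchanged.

First find concert pitch: the Bb trumpet sounds a major second below written, so B5 B4 D4 sounds A5 A4 C4.
Then write for Eb alto saxophone: it sounds a major sixth below written, so the part must be a major sixth above concert.
A5 → F#6
A4 → F#5
C4 → A4

F#6 F#5 A4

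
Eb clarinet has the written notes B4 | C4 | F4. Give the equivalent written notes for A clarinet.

F5 Gb4 Cb5

First find concert pitch: the Eb clarinet sounds a minor third above written, so B4 C4 F4 sounds D5 Eb4 Ab4.
Then write for A clarinet: it sounds a minor third below written, so the part must be a minor third above concert.
D5 → F5
Eb4 → Gb4
Ab4 → Cb5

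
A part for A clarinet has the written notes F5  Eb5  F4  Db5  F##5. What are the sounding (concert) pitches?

D5 C5 D4 Bb4 D##5

Written C4 on the A clarinet sounds as A3, a minor third lower; apply that shift to every note.
F5 gives D5
Eb5 gives C5
F4 gives D4
Db5 gives Bb4
F##5 gives D##5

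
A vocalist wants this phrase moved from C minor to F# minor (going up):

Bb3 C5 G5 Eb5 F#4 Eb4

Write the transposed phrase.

E4 F#5 C#6 A5 B#4 A4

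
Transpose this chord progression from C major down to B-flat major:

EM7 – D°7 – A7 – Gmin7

C major down to B-flat major is a major second; each chord root moves by that interval while the quality stays the same.
EM7: root E down a major second → D, giving DM7.
D°7: root D down a major second → C, giving C°7.
A7: root A down a major second → G, giving G7.
Gmin7: root G down a major second → F, giving Fmin7.

DM7 C°7 G7 Fmin7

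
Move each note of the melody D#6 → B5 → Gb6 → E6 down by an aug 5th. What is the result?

G5 Eb5 Cbb6 Ab5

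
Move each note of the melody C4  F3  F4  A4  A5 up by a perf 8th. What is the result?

C4 → C5
F3 → F4
F4 → F5
A4 → A5
A5 → A6

C5 F4 F5 A5 A6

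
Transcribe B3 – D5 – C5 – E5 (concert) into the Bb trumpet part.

The Bb trumpet sounds a major second below written, so the written part must be a major second above concert — transpose each note up.
B3 -> C#4
D5 -> E5
C5 -> D5
E5 -> F#5

C#4 E5 D5 F#5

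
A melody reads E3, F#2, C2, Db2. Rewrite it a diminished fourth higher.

E3 -> Ab3
F#2 -> Bb2
C2 -> Fb2
Db2 -> Gbb2

Ab3 Bb2 Fb2 Gbb2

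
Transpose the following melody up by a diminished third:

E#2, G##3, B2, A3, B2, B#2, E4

G2 B3 Db3 Cb4 Db3 D3 Gb4

E#2 up a diminished third is G2.
G##3: a third up reaches B, and 2 semitones makes it B3.
B2 up a diminished third is Db3.
A3 up a diminished third is Cb4.
B2 up a diminished third is Db3.
B#2: a third up reaches D, and 2 semitones makes it D3.
E4 up a diminished third is Gb4.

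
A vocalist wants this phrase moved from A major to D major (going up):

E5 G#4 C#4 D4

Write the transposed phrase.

From A up to D is a perfect fourth; apply that to each pitch.
E5 → A5
G#4 → C#5
C#4 → F#4
D4 → G4

A5 C#5 F#4 G4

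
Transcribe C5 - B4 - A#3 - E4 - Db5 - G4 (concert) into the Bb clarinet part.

D5 C#5 B#3 F#4 Eb5 A4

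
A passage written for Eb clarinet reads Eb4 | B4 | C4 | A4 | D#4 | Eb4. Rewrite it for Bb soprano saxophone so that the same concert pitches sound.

Ab4 E5 F4 D5 G#4 Ab4

First find concert pitch: the Eb clarinet sounds a minor third above written, so Eb4 B4 C4 A4 D#4 Eb4 sounds Gb4 D5 Eb4 C5 F#4 Gb4.
Then write for Bb soprano saxophone: it sounds a major second below written, so the part must be a major second above concert.
Gb4 → Ab4
D5 → E5
Eb4 → F4
C5 → D5
F#4 → G#4
Gb4 → Ab4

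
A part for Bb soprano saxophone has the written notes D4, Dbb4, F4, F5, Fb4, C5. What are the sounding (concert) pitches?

C4 Cbb4 Eb4 Eb5 Ebb4 Bb4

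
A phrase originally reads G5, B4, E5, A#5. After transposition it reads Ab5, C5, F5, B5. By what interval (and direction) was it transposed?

Take the first pair: G5 → Ab5. G to A spans 2 letter names, so the interval is some kind of second.
G5 to Ab5 is 1 semitone, which makes it a minor second; the second version is higher, so the direction is up.
Checking another pair — A#5 → B5 — gives the same interval.

up a minor second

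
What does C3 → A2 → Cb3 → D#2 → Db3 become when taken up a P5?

C3 becomes G3
A2 becomes E3
Cb3 becomes Gb3
D#2 becomes A#2
Db3 becomes Ab3

G3 E3 Gb3 A#2 Ab3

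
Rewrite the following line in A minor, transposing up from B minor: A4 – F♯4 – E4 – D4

From B up to A is a minor seventh; apply that to each pitch.
A4 gives G5
F#4 gives E5
E4 gives D5
D4 gives C5

G5 E5 D5 C5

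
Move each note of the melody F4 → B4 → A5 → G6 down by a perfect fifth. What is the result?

Bb3 E4 D5 C6

A perfect fifth down from F4 gives Bb3.
B4: a fifth down reaches E, and 7 semitones makes it E4.
A perfect fifth down from A5 gives D5.
G6: a fifth down reaches C, and 7 semitones makes it C6.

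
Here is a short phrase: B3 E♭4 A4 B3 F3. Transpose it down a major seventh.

C3 Fb3 Bb3 C3 Gb2

B3 → C3
Eb4 → Fb3
A4 → Bb3
B3 → C3
F3 → Gb2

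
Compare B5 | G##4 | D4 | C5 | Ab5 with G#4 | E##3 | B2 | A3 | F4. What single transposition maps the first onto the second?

down a minor tenth

From B5 to G#4 is 10 letter names — a tenth of some quality.
G#4 to B5 is 15 semitones, which makes it a minor tenth; the second version is lower, so the direction is down.
Checking another pair — Ab5 → F4 — gives the same interval.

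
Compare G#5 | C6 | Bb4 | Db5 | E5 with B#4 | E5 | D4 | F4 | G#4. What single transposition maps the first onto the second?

From G#5 to B#4 is 6 letter names — a sixth of some quality.
B#4 to G#5 is 8 semitones, which makes it a minor sixth; the second version is lower, so the direction is down.
Checking another pair — E5 → G#4 — gives the same interval.

down a minor sixth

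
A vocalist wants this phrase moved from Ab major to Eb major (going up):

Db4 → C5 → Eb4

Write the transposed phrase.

Ab4 G5 Bb4

Ab major to Eb major up is a perfect fifth, so every note moves up by that interval.
Db4 -> Ab4
C5 -> G5
Eb4 -> Bb4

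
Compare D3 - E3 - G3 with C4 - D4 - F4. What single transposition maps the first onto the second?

up a minor seventh

Take the first pair: D3 → C4. D to C spans 7 letter names, so the interval is some kind of seventh.
D3 to C4 is 10 semitones, which makes it a minor seventh; the second version is higher, so the direction is up.
Checking another pair — G3 → F4 — gives the same interval.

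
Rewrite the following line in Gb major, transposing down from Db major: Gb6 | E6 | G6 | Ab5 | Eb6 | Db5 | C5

Cb6 A5 C6 Db5 Ab5 Gb4 F4

Db major to Gb major down is a perfect fifth, so every note moves down by that interval.
Gb6 becomes Cb6
E6 becomes A5
G6 becomes C6
Ab5 becomes Db5
Eb6 becomes Ab5
Db5 becomes Gb4
C5 becomes F4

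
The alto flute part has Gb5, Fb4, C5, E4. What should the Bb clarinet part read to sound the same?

Eb5 Db4 A4 C#4

First find concert pitch: the alto flute sounds a perfect fourth below written, so Gb5 Fb4 C5 E4 sounds Db5 Cb4 G4 B3.
Then write for Bb clarinet: it sounds a major second below written, so the part must be a major second above concert.
Db5 → Eb5
Cb4 → Db4
G4 → A4
B3 → C#4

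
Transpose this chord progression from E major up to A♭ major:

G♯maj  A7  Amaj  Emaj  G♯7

E major up to A♭ major is a diminished fourth; each chord root moves by that interval while the quality stays the same.
G♯maj: root G♯ up a diminished fourth → C, giving Cmaj.
A7: root A up a diminished fourth → Db, giving Db7.
Amaj: root A up a diminished fourth → Db, giving Dbmaj.
Emaj: root E up a diminished fourth → Ab, giving Abmaj.
G♯7: root G♯ up a diminished fourth → C, giving C7.

Cmaj Db7 Dbmaj Abmaj C7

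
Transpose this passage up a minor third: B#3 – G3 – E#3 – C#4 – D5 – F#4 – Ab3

B#3 becomes D#4
G3 becomes Bb3
E#3 becomes G#3
C#4 becomes E4
D5 becomes F5
F#4 becomes A4
Ab3 becomes Cb4

D#4 Bb3 G#3 E4 F5 A4 Cb4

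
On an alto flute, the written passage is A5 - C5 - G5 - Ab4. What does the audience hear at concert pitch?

Written C4 on the alto flute sounds as G3, a perfect fourth lower; apply that shift to every note.
A5 to E5
C5 to G4
G5 to D5
Ab4 to Eb4

E5 G4 D5 Eb4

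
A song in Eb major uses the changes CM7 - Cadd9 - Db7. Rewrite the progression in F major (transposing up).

DM7 Dadd9 Eb7

Eb major up to F major is a major second; each chord root moves by that interval while the quality stays the same.
CM7: root C up a major second → D, giving DM7.
Cadd9: root C up a major second → D, giving Dadd9.
Db7: root Db up a major second → Eb, giving Eb7.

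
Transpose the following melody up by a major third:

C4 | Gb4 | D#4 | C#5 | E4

C4: a third up reaches E, and 4 semitones makes it E4.
Gb4 up a major third is Bb4.
A major third up from D#4 gives F##4.
A major third up from C#5 gives E#5.
E4: a third up reaches G, and 4 semitones makes it G#4.

E4 Bb4 F##4 E#5 G#4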